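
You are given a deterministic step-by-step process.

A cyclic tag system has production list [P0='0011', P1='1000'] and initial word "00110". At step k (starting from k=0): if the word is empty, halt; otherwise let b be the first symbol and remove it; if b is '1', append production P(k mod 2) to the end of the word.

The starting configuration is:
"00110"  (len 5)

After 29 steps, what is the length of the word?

16

[0] "00110"  (len 5)
[1] "0110"  (len 4)
[2] "110"  (len 3)
[3] "100011"  (len 6)
[4] "000111000"  (len 9)
[5] "00111000"  (len 8)
[6] "0111000"  (len 7)
[7] "111000"  (len 6)
[8] "110001000"  (len 9)
[9] "100010000011"  (len 12)
[10] "000100000111000"  (len 15)
[11] "00100000111000"  (len 14)
[12] "0100000111000"  (len 13)
[13] "100000111000"  (len 12)
[14] "000001110001000"  (len 15)
[15] "00001110001000"  (len 14)
[16] "0001110001000"  (len 13)
[17] "001110001000"  (len 12)
[18] "01110001000"  (len 11)
[19] "1110001000"  (len 10)
[20] "1100010001000"  (len 13)
[21] "1000100010000011"  (len 16)
[22] "0001000100000111000"  (len 19)
[23] "001000100000111000"  (len 18)
[24] "01000100000111000"  (len 17)
[25] "1000100000111000"  (len 16)
[26] "0001000001110001000"  (len 19)
[27] "001000001110001000"  (len 18)
[28] "01000001110001000"  (len 17)
[29] "1000001110001000"  (len 16)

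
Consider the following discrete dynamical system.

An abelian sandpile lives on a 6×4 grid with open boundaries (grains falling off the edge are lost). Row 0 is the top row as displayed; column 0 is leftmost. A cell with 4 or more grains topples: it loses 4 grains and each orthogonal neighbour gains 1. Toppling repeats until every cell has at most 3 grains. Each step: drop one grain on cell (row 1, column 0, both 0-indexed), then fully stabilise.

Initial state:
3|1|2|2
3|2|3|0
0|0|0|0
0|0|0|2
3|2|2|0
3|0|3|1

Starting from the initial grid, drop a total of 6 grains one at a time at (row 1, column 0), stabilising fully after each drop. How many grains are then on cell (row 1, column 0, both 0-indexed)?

3

[0] 3|1|2|2
3|2|3|0
0|0|0|0
0|0|0|2
3|2|2|0
3|0|3|1
[1] 0|2|2|2
1|3|3|0
1|0|0|0
0|0|0|2
3|2|2|0
3|0|3|1
[2] 0|2|2|2
2|3|3|0
1|0|0|0
0|0|0|2
3|2|2|0
3|0|3|1
[3] 0|2|2|2
3|3|3|0
1|0|0|0
0|0|0|2
3|2|2|0
3|0|3|1
[4] 1|3|3|2
1|1|0|1
2|1|1|0
0|0|0|2
3|2|2|0
3|0|3|1
[5] 1|3|3|2
2|1|0|1
2|1|1|0
0|0|0|2
3|2|2|0
3|0|3|1
[6] 1|3|3|2
3|1|0|1
2|1|1|0
0|0|0|2
3|2|2|0
3|0|3|1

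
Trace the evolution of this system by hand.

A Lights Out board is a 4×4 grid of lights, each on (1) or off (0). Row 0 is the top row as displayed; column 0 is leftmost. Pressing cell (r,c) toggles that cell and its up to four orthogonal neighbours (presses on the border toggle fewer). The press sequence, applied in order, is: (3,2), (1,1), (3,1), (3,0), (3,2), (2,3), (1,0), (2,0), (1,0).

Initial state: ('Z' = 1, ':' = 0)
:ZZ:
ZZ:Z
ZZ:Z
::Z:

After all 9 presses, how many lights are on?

7

0) :ZZ:
ZZ:Z
ZZ:Z
::Z:
1) :ZZ:
ZZ:Z
ZZZZ
:Z:Z
2) ::Z:
::ZZ
Z:ZZ
:Z:Z
3) ::Z:
::ZZ
ZZZZ
Z:ZZ
4) ::Z:
::ZZ
:ZZZ
:ZZZ
5) ::Z:
::ZZ
:Z:Z
::::
6) ::Z:
::Z:
:ZZ:
:::Z
7) Z:Z:
ZZZ:
ZZZ:
:::Z
8) Z:Z:
:ZZ:
::Z:
Z::Z
9) ::Z:
Z:Z:
Z:Z:
Z::Z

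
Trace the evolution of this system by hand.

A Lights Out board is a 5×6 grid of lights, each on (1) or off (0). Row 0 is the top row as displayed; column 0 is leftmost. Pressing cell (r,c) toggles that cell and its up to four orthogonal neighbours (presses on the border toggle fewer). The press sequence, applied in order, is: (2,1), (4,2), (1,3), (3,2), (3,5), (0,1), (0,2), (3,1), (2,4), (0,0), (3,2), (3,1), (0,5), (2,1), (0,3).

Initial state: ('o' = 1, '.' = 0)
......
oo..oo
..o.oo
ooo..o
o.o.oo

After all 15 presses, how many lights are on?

[0] ......
oo..oo
..o.oo
ooo..o
o.o.oo
[1] ......
o...oo
oo..oo
o.o..o
o.o.oo
[2] ......
o...oo
oo..oo
o....o
oo.ooo
[3] ...o..
o.oo.o
oo.ooo
o....o
oo.ooo
[4] ...o..
o.oo.o
oooooo
oooo.o
oooooo
[5] ...o..
o.oo.o
ooooo.
ooooo.
ooooo.
[6] oooo..
oooo.o
ooooo.
ooooo.
ooooo.
[7] o.....
oo.o.o
ooooo.
ooooo.
ooooo.
[8] o.....
oo.o.o
o.ooo.
...oo.
o.ooo.
[9] o.....
oo.ooo
o.o..o
...o..
o.ooo.
[10] .o....
.o.ooo
o.o..o
...o..
o.ooo.
[11] .o....
.o.ooo
o....o
.oo...
o..oo.
[12] .o....
.o.ooo
oo...o
o.....
oo.oo.
[13] .o..oo
.o.oo.
oo...o
o.....
oo.oo.
[14] .o..oo
...oo.
..o..o
oo....
oo.oo.
[15] .ooo.o
....o.
..o..o
oo....
oo.oo.

13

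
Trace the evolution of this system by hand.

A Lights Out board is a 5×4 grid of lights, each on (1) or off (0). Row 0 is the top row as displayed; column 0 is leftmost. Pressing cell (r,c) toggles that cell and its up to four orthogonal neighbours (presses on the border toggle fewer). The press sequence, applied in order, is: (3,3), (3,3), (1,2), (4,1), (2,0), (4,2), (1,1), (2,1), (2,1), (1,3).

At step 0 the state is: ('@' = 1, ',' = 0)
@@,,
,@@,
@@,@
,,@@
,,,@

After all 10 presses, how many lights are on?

10

0) @@,,
,@@,
@@,@
,,@@
,,,@
1) @@,,
,@@,
@@,,
,,,,
,,,,
2) @@,,
,@@,
@@,@
,,@@
,,,@
3) @@@,
,,,@
@@@@
,,@@
,,,@
4) @@@,
,,,@
@@@@
,@@@
@@@@
5) @@@,
@,,@
,,@@
@@@@
@@@@
6) @@@,
@,,@
,,@@
@@,@
@,,,
7) @,@,
,@@@
,@@@
@@,@
@,,,
8) @,@,
,,@@
@,,@
@,,@
@,,,
9) @,@,
,@@@
,@@@
@@,@
@,,,
10) @,@@
,@,,
,@@,
@@,@
@,,,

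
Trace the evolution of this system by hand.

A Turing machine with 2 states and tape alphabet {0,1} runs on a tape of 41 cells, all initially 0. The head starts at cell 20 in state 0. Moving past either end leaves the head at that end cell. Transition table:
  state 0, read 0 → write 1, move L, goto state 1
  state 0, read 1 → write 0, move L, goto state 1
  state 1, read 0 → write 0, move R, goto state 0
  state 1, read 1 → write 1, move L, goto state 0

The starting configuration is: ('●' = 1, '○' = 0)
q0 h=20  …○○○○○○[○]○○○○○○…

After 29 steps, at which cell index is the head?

t=0: q0 h=20  …○○○○○○[○]○○○○○○…
t=1: q1 h=19  …○○○○○○[○]●○○○○○…
t=2: q0 h=20  …○○○○○○[●]○○○○○○…
t=3: q1 h=19  …○○○○○○[○]○○○○○○…
t=4: q0 h=20  …○○○○○○[○]○○○○○○…
t=5: q1 h=19  …○○○○○○[○]●○○○○○…
t=6: q0 h=20  …○○○○○○[●]○○○○○○…
t=7: q1 h=19  …○○○○○○[○]○○○○○○…
t=8: q0 h=20  …○○○○○○[○]○○○○○○…
t=9: q1 h=19  …○○○○○○[○]●○○○○○…
t=10: q0 h=20  …○○○○○○[●]○○○○○○…
t=11: q1 h=19  …○○○○○○[○]○○○○○○…
t=12: q0 h=20  …○○○○○○[○]○○○○○○…
t=13: q1 h=19  …○○○○○○[○]●○○○○○…
t=14: q0 h=20  …○○○○○○[●]○○○○○○…
t=15: q1 h=19  …○○○○○○[○]○○○○○○…
t=16: q0 h=20  …○○○○○○[○]○○○○○○…
t=17: q1 h=19  …○○○○○○[○]●○○○○○…
t=18: q0 h=20  …○○○○○○[●]○○○○○○…
t=19: q1 h=19  …○○○○○○[○]○○○○○○…
t=20: q0 h=20  …○○○○○○[○]○○○○○○…
t=21: q1 h=19  …○○○○○○[○]●○○○○○…
t=22: q0 h=20  …○○○○○○[●]○○○○○○…
t=23: q1 h=19  …○○○○○○[○]○○○○○○…
t=24: q0 h=20  …○○○○○○[○]○○○○○○…
t=25: q1 h=19  …○○○○○○[○]●○○○○○…
t=26: q0 h=20  …○○○○○○[●]○○○○○○…
t=27: q1 h=19  …○○○○○○[○]○○○○○○…
t=28: q0 h=20  …○○○○○○[○]○○○○○○…
t=29: q1 h=19  …○○○○○○[○]●○○○○○…

19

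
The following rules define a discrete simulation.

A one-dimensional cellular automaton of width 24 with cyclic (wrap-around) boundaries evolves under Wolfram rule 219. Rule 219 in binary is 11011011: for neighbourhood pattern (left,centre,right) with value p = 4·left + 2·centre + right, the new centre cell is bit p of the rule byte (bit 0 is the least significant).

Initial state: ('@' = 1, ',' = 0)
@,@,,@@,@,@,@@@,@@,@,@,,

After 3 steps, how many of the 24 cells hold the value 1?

0) @,@,,@@,@,@,@@@,@@,@,@,,
1) ,,,@@@@,,,,,@@@,@@,,,,@@
2) @@@@@@@@@@@@@@@,@@@@@@@@
3) @@@@@@@@@@@@@@@,@@@@@@@@

23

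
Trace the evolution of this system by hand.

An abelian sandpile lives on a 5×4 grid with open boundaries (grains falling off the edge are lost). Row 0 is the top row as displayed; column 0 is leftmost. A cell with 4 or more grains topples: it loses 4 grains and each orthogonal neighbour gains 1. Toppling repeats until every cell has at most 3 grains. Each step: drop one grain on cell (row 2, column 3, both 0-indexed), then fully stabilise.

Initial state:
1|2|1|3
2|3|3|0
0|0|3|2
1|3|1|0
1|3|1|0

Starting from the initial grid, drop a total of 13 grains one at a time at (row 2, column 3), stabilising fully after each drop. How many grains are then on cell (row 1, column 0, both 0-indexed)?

3

k=0  1|2|1|3
2|3|3|0
0|0|3|2
1|3|1|0
1|3|1|0
k=1  1|2|1|3
2|3|3|0
0|0|3|3
1|3|1|0
1|3|1|0
k=2  1|3|2|3
3|0|1|2
0|2|1|1
1|3|2|1
1|3|1|0
k=3  1|3|2|3
3|0|1|2
0|2|1|2
1|3|2|1
1|3|1|0
k=4  1|3|2|3
3|0|1|2
0|2|1|3
1|3|2|1
1|3|1|0
k=5  1|3|2|3
3|0|1|3
0|2|2|0
1|3|2|2
1|3|1|0
k=6  1|3|2|3
3|0|1|3
0|2|2|1
1|3|2|2
1|3|1|0
k=7  1|3|2|3
3|0|1|3
0|2|2|2
1|3|2|2
1|3|1|0
k=8  1|3|2|3
3|0|1|3
0|2|2|3
1|3|2|2
1|3|1|0
k=9  1|3|3|0
3|0|2|1
0|2|3|1
1|3|2|3
1|3|1|0
k=10  1|3|3|0
3|0|2|1
0|2|3|2
1|3|2|3
1|3|1|0
k=11  1|3|3|0
3|0|2|1
0|2|3|3
1|3|2|3
1|3|1|0
k=12  1|3|3|0
3|1|3|2
1|0|2|2
2|2|1|1
2|0|3|1
k=13  1|3|3|0
3|1|3|2
1|0|2|3
2|2|1|1
2|0|3|1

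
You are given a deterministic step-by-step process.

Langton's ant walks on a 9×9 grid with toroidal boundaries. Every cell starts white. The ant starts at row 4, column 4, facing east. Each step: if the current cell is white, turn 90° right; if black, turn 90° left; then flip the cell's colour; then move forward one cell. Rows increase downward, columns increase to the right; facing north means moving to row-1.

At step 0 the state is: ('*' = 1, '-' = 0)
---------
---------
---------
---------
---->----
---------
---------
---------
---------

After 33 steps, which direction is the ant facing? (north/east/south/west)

south

0) ---------
---------
---------
---------
---->----
---------
---------
---------
---------
1) ---------
---------
---------
---------
----*----
----v----
---------
---------
---------
2) ---------
---------
---------
---------
----*----
---<*----
---------
---------
---------
3) ---------
---------
---------
---------
---^*----
---**----
---------
---------
---------
4) ---------
---------
---------
---------
---*>----
---**----
---------
---------
---------
5) ---------
---------
---------
----^----
---*-----
---**----
---------
---------
---------
6) ---------
---------
---------
----*>---
---*-----
---**----
---------
---------
---------
7) ---------
---------
---------
----**---
---*-v---
---**----
---------
---------
---------
8) ---------
---------
---------
----**---
---*<*---
---**----
---------
---------
---------
9) ---------
---------
---------
----^*---
---***---
---**----
---------
---------
---------
10) ---------
---------
---------
---<-*---
---***---
---**----
---------
---------
---------
11) ---------
---------
---^-----
---*-*---
---***---
---**----
---------
---------
---------
12) ---------
---------
---*>----
---*-*---
---***---
---**----
---------
---------
---------
13) ---------
---------
---**----
---*v*---
---***---
---**----
---------
---------
---------
14) ---------
---------
---**----
---<**---
---***---
---**----
---------
---------
---------
15) ---------
---------
---**----
----**---
---v**---
---**----
---------
---------
---------
16) ---------
---------
---**----
----**---
---->*---
---**----
---------
---------
---------
17) ---------
---------
---**----
----^*---
-----*---
---**----
---------
---------
---------
18) ---------
---------
---**----
---<-*---
-----*---
---**----
---------
---------
---------
19) ---------
---------
---^*----
---*-*---
-----*---
---**----
---------
---------
---------
20) ---------
---------
--<-*----
---*-*---
-----*---
---**----
---------
---------
---------
21) ---------
--^------
--*-*----
---*-*---
-----*---
---**----
---------
---------
---------
22) ---------
--*>-----
--*-*----
---*-*---
-----*---
---**----
---------
---------
---------
23) ---------
--**-----
--*v*----
---*-*---
-----*---
---**----
---------
---------
---------
24) ---------
--**-----
--<**----
---*-*---
-----*---
---**----
---------
---------
---------
25) ---------
--**-----
---**----
--v*-*---
-----*---
---**----
---------
---------
---------
26) ---------
--**-----
---**----
-<**-*---
-----*---
---**----
---------
---------
---------
27) ---------
--**-----
-^-**----
-***-*---
-----*---
---**----
---------
---------
---------
28) ---------
--**-----
-*>**----
-***-*---
-----*---
---**----
---------
---------
---------
29) ---------
--**-----
-****----
-*v*-*---
-----*---
---**----
---------
---------
---------
30) ---------
--**-----
-****----
-*->-*---
-----*---
---**----
---------
---------
---------
31) ---------
--**-----
-**^*----
-*---*---
-----*---
---**----
---------
---------
---------
32) ---------
--**-----
-*<-*----
-*---*---
-----*---
---**----
---------
---------
---------
33) ---------
--**-----
-*--*----
-*v--*---
-----*---
---**----
---------
---------
---------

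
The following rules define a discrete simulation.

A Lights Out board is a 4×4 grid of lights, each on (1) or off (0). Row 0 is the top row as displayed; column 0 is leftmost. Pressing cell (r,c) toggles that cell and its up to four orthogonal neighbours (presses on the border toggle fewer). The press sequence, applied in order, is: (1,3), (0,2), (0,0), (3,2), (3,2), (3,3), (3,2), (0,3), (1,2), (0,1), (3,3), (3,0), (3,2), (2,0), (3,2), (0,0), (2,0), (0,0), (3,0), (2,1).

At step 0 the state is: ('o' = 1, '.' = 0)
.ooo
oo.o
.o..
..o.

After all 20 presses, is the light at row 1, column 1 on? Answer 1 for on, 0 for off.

gen 0: .ooo
oo.o
.o..
..o.
gen 1: .oo.
ooo.
.o.o
..o.
gen 2: ...o
oo..
.o.o
..o.
gen 3: oo.o
.o..
.o.o
..o.
gen 4: oo.o
.o..
.ooo
.o.o
gen 5: oo.o
.o..
.o.o
..o.
gen 6: oo.o
.o..
.o..
...o
gen 7: oo.o
.o..
.oo.
.oo.
gen 8: ooo.
.o.o
.oo.
.oo.
gen 9: oo..
..o.
.o..
.oo.
gen 10: ..o.
.oo.
.o..
.oo.
gen 11: ..o.
.oo.
.o.o
.o.o
gen 12: ..o.
.oo.
oo.o
o..o
gen 13: ..o.
.oo.
oooo
ooo.
gen 14: ..o.
ooo.
..oo
.oo.
gen 15: ..o.
ooo.
...o
...o
gen 16: ooo.
.oo.
...o
...o
gen 17: ooo.
ooo.
oo.o
o..o
gen 18: ..o.
.oo.
oo.o
o..o
gen 19: ..o.
.oo.
.o.o
.o.o
gen 20: ..o.
..o.
o.oo
...o

0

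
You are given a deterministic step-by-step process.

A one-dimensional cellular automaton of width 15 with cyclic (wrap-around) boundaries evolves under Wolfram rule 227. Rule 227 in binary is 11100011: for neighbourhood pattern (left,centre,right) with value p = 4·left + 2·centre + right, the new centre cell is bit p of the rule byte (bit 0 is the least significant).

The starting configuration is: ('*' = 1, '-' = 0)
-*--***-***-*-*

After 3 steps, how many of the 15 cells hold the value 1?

[0] -*--***-***-*-*
[1] *--*-***-***-*-
[2] --*-*-***-***-*
[3] -*-*-*-***-***-

9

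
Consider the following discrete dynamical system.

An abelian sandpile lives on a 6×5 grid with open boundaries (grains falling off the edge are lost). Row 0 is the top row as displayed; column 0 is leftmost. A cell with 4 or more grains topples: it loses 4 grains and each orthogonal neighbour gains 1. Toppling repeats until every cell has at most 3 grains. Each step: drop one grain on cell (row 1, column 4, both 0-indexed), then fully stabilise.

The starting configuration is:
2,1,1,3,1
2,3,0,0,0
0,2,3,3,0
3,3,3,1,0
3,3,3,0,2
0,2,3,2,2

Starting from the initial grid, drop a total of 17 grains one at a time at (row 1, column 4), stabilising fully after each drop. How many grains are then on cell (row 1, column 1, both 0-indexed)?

gen 0: 2,1,1,3,1
2,3,0,0,0
0,2,3,3,0
3,3,3,1,0
3,3,3,0,2
0,2,3,2,2
gen 1: 2,1,1,3,1
2,3,0,0,1
0,2,3,3,0
3,3,3,1,0
3,3,3,0,2
0,2,3,2,2
gen 2: 2,1,1,3,1
2,3,0,0,2
0,2,3,3,0
3,3,3,1,0
3,3,3,0,2
0,2,3,2,2
gen 3: 2,1,1,3,1
2,3,0,0,3
0,2,3,3,0
3,3,3,1,0
3,3,3,0,2
0,2,3,2,2
gen 4: 2,1,1,3,2
2,3,0,1,0
0,2,3,3,1
3,3,3,1,0
3,3,3,0,2
0,2,3,2,2
gen 5: 2,1,1,3,2
2,3,0,1,1
0,2,3,3,1
3,3,3,1,0
3,3,3,0,2
0,2,3,2,2
gen 6: 2,1,1,3,2
2,3,0,1,2
0,2,3,3,1
3,3,3,1,0
3,3,3,0,2
0,2,3,2,2
gen 7: 2,1,1,3,2
2,3,0,1,3
0,2,3,3,1
3,3,3,1,0
3,3,3,0,2
0,2,3,2,2
gen 8: 2,1,1,3,3
2,3,0,2,0
0,2,3,3,2
3,3,3,1,0
3,3,3,0,2
0,2,3,2,2
gen 9: 2,1,1,3,3
2,3,0,2,1
0,2,3,3,2
3,3,3,1,0
3,3,3,0,2
0,2,3,2,2
gen 10: 2,1,1,3,3
2,3,0,2,2
0,2,3,3,2
3,3,3,1,0
3,3,3,0,2
0,2,3,2,2
gen 11: 2,1,1,3,3
2,3,0,2,3
0,2,3,3,2
3,3,3,1,0
3,3,3,0,2
0,2,3,2,2
gen 12: 2,2,2,1,1
3,0,3,1,3
2,1,2,2,0
1,3,2,3,1
1,3,2,1,2
2,0,1,3,2
gen 13: 2,2,2,1,2
3,0,3,2,0
2,1,2,2,1
1,3,2,3,1
1,3,2,1,2
2,0,1,3,2
gen 14: 2,2,2,1,2
3,0,3,2,1
2,1,2,2,1
1,3,2,3,1
1,3,2,1,2
2,0,1,3,2
gen 15: 2,2,2,1,2
3,0,3,2,2
2,1,2,2,1
1,3,2,3,1
1,3,2,1,2
2,0,1,3,2
gen 16: 2,2,2,1,2
3,0,3,2,3
2,1,2,2,1
1,3,2,3,1
1,3,2,1,2
2,0,1,3,2
gen 17: 2,2,2,1,3
3,0,3,3,0
2,1,2,2,2
1,3,2,3,1
1,3,2,1,2
2,0,1,3,2

0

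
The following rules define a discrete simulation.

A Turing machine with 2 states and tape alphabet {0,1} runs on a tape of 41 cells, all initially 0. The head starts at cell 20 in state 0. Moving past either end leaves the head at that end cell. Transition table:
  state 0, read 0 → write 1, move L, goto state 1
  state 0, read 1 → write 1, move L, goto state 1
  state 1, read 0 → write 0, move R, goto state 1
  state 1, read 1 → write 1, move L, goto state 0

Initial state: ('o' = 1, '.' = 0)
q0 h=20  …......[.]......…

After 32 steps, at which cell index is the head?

[0] q0 h=20  …......[.]......…
[1] q1 h=19  …......[.]o.....…
[2] q1 h=20  …......[o]......…
[3] q0 h=19  …......[.]o.....…
[4] q1 h=18  …......[.]oo....…
[5] q1 h=19  …......[o]o.....…
[6] q0 h=18  …......[.]oo....…
[7] q1 h=17  …......[.]ooo...…
[8] q1 h=18  …......[o]oo....…
[9] q0 h=17  …......[.]ooo...…
[10] q1 h=16  …......[.]oooo..…
[11] q1 h=17  …......[o]ooo...…
[12] q0 h=16  …......[.]oooo..…
[13] q1 h=15  …......[.]ooooo.…
[14] q1 h=16  …......[o]oooo..…
[15] q0 h=15  …......[.]ooooo.…
[16] q1 h=14  …......[.]oooooo…
[17] q1 h=15  …......[o]ooooo.…
[18] q0 h=14  …......[.]oooooo…
[19] q1 h=13  …......[.]oooooo…
[20] q1 h=14  …......[o]oooooo…
[21] q0 h=13  …......[.]oooooo…
[22] q1 h=12  …......[.]oooooo…
[23] q1 h=13  …......[o]oooooo…
[24] q0 h=12  …......[.]oooooo…
[25] q1 h=11  …......[.]oooooo…
[26] q1 h=12  …......[o]oooooo…
[27] q0 h=11  …......[.]oooooo…
[28] q1 h=10  …......[.]oooooo…
[29] q1 h=11  …......[o]oooooo…
[30] q0 h=10  …......[.]oooooo…
[31] q1 h= 9  …......[.]oooooo…
[32] q1 h=10  …......[o]oooooo…

10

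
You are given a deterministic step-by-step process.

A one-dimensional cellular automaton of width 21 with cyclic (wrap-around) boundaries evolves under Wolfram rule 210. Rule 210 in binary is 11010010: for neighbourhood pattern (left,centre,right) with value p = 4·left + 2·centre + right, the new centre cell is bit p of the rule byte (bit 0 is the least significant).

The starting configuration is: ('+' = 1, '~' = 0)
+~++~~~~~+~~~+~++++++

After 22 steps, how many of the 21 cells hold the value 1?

0) +~++~~~~~+~~~+~++++++
1) +~~++~~~+~+~+~~~+++++
2) +++~++~+~~~~~+~+~++++
3) +++~~+~~+~~~+~~~~~+++
4) +++++~++~+~+~+~~~+~++
5) +++++~~+~~~~~~+~+~~~+
6) +++++++~+~~~~+~~~+~+~
7) ~++++++~~+~~+~+~+~~~~
8) +~+++++++~++~~~~~+~~~
9) ~~~++++++~~++~~~+~+~+
10) +~+~+++++++~++~+~~~~~
11) ~~~~~++++++~~+~~+~~~+
12) +~~~+~+++++++~++~+~+~
13) ~+~+~~~++++++~~+~~~~~
14) +~~~+~+~+++++++~+~~~~
15) ~+~+~~~~~++++++~~+~~+
16) ~~~~+~~~+~+++++++~++~
17) ~~~+~+~+~~~++++++~~++
18) +~+~~~~~+~+~+++++++~+
19) +~~+~~~+~~~~~++++++~~
20) ~++~+~+~+~~~+~+++++++
21) ~~+~~~~~~+~+~~~++++++
22) ++~+~~~~+~~~+~+~+++++

11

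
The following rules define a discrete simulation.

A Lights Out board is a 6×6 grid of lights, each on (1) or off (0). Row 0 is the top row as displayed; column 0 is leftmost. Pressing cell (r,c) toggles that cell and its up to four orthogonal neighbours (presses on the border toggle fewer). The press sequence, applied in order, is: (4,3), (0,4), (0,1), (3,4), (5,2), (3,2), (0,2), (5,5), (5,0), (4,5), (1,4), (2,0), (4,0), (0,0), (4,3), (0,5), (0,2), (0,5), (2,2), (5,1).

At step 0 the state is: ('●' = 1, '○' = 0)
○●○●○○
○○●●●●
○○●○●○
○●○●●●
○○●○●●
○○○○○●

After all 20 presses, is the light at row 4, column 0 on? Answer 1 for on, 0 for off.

t=0: ○●○●○○
○○●●●●
○○●○●○
○●○●●●
○○●○●●
○○○○○●
t=1: ○●○●○○
○○●●●●
○○●○●○
○●○○●●
○○○●○●
○○○●○●
t=2: ○●○○●●
○○●●○●
○○●○●○
○●○○●●
○○○●○●
○○○●○●
t=3: ●○●○●●
○●●●○●
○○●○●○
○●○○●●
○○○●○●
○○○●○●
t=4: ●○●○●●
○●●●○●
○○●○○○
○●○●○○
○○○●●●
○○○●○●
t=5: ●○●○●●
○●●●○●
○○●○○○
○●○●○○
○○●●●●
○●●○○●
t=6: ●○●○●●
○●●●○●
○○○○○○
○○●○○○
○○○●●●
○●●○○●
t=7: ●●○●●●
○●○●○●
○○○○○○
○○●○○○
○○○●●●
○●●○○●
t=8: ●●○●●●
○●○●○●
○○○○○○
○○●○○○
○○○●●○
○●●○●○
t=9: ●●○●●●
○●○●○●
○○○○○○
○○●○○○
●○○●●○
●○●○●○
t=10: ●●○●●●
○●○●○●
○○○○○○
○○●○○●
●○○●○●
●○●○●●
t=11: ●●○●○●
○●○○●○
○○○○●○
○○●○○●
●○○●○●
●○●○●●
t=12: ●●○●○●
●●○○●○
●●○○●○
●○●○○●
●○○●○●
●○●○●●
t=13: ●●○●○●
●●○○●○
●●○○●○
○○●○○●
○●○●○●
○○●○●●
t=14: ○○○●○●
○●○○●○
●●○○●○
○○●○○●
○●○●○●
○○●○●●
t=15: ○○○●○●
○●○○●○
●●○○●○
○○●●○●
○●●○●●
○○●●●●
t=16: ○○○●●○
○●○○●●
●●○○●○
○○●●○●
○●●○●●
○○●●●●
t=17: ○●●○●○
○●●○●●
●●○○●○
○○●●○●
○●●○●●
○○●●●●
t=18: ○●●○○●
○●●○●○
●●○○●○
○○●●○●
○●●○●●
○○●●●●
t=19: ○●●○○●
○●○○●○
●○●●●○
○○○●○●
○●●○●●
○○●●●●
t=20: ○●●○○●
○●○○●○
●○●●●○
○○○●○●
○○●○●●
●●○●●●

0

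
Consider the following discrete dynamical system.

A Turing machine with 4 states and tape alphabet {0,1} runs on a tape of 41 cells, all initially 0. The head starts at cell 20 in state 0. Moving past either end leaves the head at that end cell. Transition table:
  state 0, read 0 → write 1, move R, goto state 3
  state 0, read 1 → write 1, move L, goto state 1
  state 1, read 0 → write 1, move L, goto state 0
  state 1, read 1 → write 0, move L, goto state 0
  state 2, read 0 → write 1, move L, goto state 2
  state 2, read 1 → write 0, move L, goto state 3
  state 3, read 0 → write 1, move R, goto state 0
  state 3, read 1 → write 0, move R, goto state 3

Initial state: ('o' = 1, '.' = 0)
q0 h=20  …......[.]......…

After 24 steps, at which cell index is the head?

39

step 0: q0 h=20  …......[.]......…
step 1: q3 h=21  ….....o[.]......…
step 2: q0 h=22  …....oo[.]......…
step 3: q3 h=23  …...ooo[.]......…
step 4: q0 h=24  …..oooo[.]......…
step 5: q3 h=25  ….ooooo[.]......…
step 6: q0 h=26  …oooooo[.]......…
step 7: q3 h=27  …oooooo[.]......…
step 8: q0 h=28  …oooooo[.]......…
step 9: q3 h=29  …oooooo[.]......…
step 10: q0 h=30  …oooooo[.]......…
step 11: q3 h=31  …oooooo[.]......…
step 12: q0 h=32  …oooooo[.]......…
step 13: q3 h=33  …oooooo[.]......…
step 14: q0 h=34  …oooooo[.]......|
step 15: q3 h=35  …oooooo[.].....|
step 16: q0 h=36  …oooooo[.]....|
step 17: q3 h=37  …oooooo[.]...|
step 18: q0 h=38  …oooooo[.]..|
step 19: q3 h=39  …oooooo[.].|
step 20: q0 h=40  …oooooo[.]|
step 21: q3 h=40  …oooooo[o]|
step 22: q3 h=40  …oooooo[.]|
step 23: q0 h=40  …oooooo[o]|
step 24: q1 h=39  …oooooo[o]o|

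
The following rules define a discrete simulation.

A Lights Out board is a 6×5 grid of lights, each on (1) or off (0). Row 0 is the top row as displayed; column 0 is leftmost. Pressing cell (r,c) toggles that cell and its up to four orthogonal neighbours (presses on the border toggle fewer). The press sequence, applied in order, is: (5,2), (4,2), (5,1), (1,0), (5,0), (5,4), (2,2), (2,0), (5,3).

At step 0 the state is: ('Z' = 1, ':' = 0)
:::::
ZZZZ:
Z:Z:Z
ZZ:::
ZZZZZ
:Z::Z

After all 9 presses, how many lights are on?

gen 0: :::::
ZZZZ:
Z:Z:Z
ZZ:::
ZZZZZ
:Z::Z
gen 1: :::::
ZZZZ:
Z:Z:Z
ZZ:::
ZZ:ZZ
::ZZZ
gen 2: :::::
ZZZZ:
Z:Z:Z
ZZZ::
Z:Z:Z
:::ZZ
gen 3: :::::
ZZZZ:
Z:Z:Z
ZZZ::
ZZZ:Z
ZZZZZ
gen 4: Z::::
::ZZ:
::Z:Z
ZZZ::
ZZZ:Z
ZZZZZ
gen 5: Z::::
::ZZ:
::Z:Z
ZZZ::
:ZZ:Z
::ZZZ
gen 6: Z::::
::ZZ:
::Z:Z
ZZZ::
:ZZ::
::Z::
gen 7: Z::::
:::Z:
:Z:ZZ
ZZ:::
:ZZ::
::Z::
gen 8: Z::::
Z::Z:
Z::ZZ
:Z:::
:ZZ::
::Z::
gen 9: Z::::
Z::Z:
Z::ZZ
:Z:::
:ZZZ:
:::ZZ

12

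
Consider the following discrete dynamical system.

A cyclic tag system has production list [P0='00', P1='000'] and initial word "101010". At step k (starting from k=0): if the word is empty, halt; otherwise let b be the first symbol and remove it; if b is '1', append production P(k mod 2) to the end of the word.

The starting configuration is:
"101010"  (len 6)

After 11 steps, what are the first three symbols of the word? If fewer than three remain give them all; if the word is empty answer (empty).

0

k=0  "101010"  (len 6)
k=1  "0101000"  (len 7)
k=2  "101000"  (len 6)
k=3  "0100000"  (len 7)
k=4  "100000"  (len 6)
k=5  "0000000"  (len 7)
k=6  "000000"  (len 6)
k=7  "00000"  (len 5)
k=8  "0000"  (len 4)
k=9  "000"  (len 3)
k=10  "00"  (len 2)
k=11  "0"  (len 1)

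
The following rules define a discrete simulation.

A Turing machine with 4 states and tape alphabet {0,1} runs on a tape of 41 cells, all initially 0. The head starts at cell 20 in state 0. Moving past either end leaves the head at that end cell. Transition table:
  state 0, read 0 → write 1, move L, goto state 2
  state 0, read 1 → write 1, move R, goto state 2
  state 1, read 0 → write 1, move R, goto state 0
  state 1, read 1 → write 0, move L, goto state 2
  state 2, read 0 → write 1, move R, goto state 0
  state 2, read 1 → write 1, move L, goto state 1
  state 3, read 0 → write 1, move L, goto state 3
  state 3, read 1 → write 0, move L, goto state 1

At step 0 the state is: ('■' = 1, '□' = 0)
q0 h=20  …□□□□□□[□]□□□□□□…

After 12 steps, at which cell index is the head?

k=0  q0 h=20  …□□□□□□[□]□□□□□□…
k=1  q2 h=19  …□□□□□□[□]■□□□□□…
k=2  q0 h=20  …□□□□□■[■]□□□□□□…
k=3  q2 h=21  …□□□□■■[□]□□□□□□…
k=4  q0 h=22  …□□□■■■[□]□□□□□□…
k=5  q2 h=21  …□□□□■■[■]■□□□□□…
k=6  q1 h=20  …□□□□□■[■]■■□□□□…
k=7  q2 h=19  …□□□□□□[■]□■■□□□…
k=8  q1 h=18  …□□□□□□[□]■□■■□□…
k=9  q0 h=19  …□□□□□■[■]□■■□□□…
k=10  q2 h=20  …□□□□■■[□]■■□□□□…
k=11  q0 h=21  …□□□■■■[■]■□□□□□…
k=12  q2 h=22  …□□■■■■[■]□□□□□□…

22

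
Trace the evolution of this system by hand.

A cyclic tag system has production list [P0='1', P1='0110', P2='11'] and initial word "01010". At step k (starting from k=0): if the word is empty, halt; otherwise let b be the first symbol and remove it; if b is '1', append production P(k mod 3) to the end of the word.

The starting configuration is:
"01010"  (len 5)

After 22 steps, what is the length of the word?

k=0  "01010"  (len 5)
k=1  "1010"  (len 4)
k=2  "0100110"  (len 7)
k=3  "100110"  (len 6)
k=4  "001101"  (len 6)
k=5  "01101"  (len 5)
k=6  "1101"  (len 4)
k=7  "1011"  (len 4)
k=8  "0110110"  (len 7)
k=9  "110110"  (len 6)
k=10  "101101"  (len 6)
k=11  "011010110"  (len 9)
k=12  "11010110"  (len 8)
k=13  "10101101"  (len 8)
k=14  "01011010110"  (len 11)
k=15  "1011010110"  (len 10)
k=16  "0110101101"  (len 10)
k=17  "110101101"  (len 9)
k=18  "1010110111"  (len 10)
k=19  "0101101111"  (len 10)
k=20  "101101111"  (len 9)
k=21  "0110111111"  (len 10)
k=22  "110111111"  (len 9)

9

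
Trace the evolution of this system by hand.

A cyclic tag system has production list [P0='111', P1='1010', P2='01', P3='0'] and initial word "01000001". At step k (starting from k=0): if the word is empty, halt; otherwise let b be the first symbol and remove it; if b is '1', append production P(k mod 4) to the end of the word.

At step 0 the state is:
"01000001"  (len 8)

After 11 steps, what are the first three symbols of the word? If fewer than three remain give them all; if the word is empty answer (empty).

001

gen 0: "01000001"  (len 8)
gen 1: "1000001"  (len 7)
gen 2: "0000011010"  (len 10)
gen 3: "000011010"  (len 9)
gen 4: "00011010"  (len 8)
gen 5: "0011010"  (len 7)
gen 6: "011010"  (len 6)
gen 7: "11010"  (len 5)
gen 8: "10100"  (len 5)
gen 9: "0100111"  (len 7)
gen 10: "100111"  (len 6)
gen 11: "0011101"  (len 7)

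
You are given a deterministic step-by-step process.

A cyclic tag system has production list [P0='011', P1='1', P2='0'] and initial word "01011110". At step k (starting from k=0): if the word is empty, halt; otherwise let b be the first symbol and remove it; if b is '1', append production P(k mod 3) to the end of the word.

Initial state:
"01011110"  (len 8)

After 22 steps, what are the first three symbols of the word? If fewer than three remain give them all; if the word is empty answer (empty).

101

k=0  "01011110"  (len 8)
k=1  "1011110"  (len 7)
k=2  "0111101"  (len 7)
k=3  "111101"  (len 6)
k=4  "11101011"  (len 8)
k=5  "11010111"  (len 8)
k=6  "10101110"  (len 8)
k=7  "0101110011"  (len 10)
k=8  "101110011"  (len 9)
k=9  "011100110"  (len 9)
k=10  "11100110"  (len 8)
k=11  "11001101"  (len 8)
k=12  "10011010"  (len 8)
k=13  "0011010011"  (len 10)
k=14  "011010011"  (len 9)
k=15  "11010011"  (len 8)
k=16  "1010011011"  (len 10)
k=17  "0100110111"  (len 10)
k=18  "100110111"  (len 9)
k=19  "00110111011"  (len 11)
k=20  "0110111011"  (len 10)
k=21  "110111011"  (len 9)
k=22  "10111011011"  (len 11)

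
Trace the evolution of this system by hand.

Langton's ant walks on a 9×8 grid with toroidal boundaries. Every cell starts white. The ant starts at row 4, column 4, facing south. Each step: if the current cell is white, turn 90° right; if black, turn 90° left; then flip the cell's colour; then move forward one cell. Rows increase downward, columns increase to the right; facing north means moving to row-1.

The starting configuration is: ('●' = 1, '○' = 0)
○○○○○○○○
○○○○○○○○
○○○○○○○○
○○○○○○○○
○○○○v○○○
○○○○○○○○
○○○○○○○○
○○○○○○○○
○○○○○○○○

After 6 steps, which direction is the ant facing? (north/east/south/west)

t=0: ○○○○○○○○
○○○○○○○○
○○○○○○○○
○○○○○○○○
○○○○v○○○
○○○○○○○○
○○○○○○○○
○○○○○○○○
○○○○○○○○
t=1: ○○○○○○○○
○○○○○○○○
○○○○○○○○
○○○○○○○○
○○○<●○○○
○○○○○○○○
○○○○○○○○
○○○○○○○○
○○○○○○○○
t=2: ○○○○○○○○
○○○○○○○○
○○○○○○○○
○○○^○○○○
○○○●●○○○
○○○○○○○○
○○○○○○○○
○○○○○○○○
○○○○○○○○
t=3: ○○○○○○○○
○○○○○○○○
○○○○○○○○
○○○●>○○○
○○○●●○○○
○○○○○○○○
○○○○○○○○
○○○○○○○○
○○○○○○○○
t=4: ○○○○○○○○
○○○○○○○○
○○○○○○○○
○○○●●○○○
○○○●v○○○
○○○○○○○○
○○○○○○○○
○○○○○○○○
○○○○○○○○
t=5: ○○○○○○○○
○○○○○○○○
○○○○○○○○
○○○●●○○○
○○○●○>○○
○○○○○○○○
○○○○○○○○
○○○○○○○○
○○○○○○○○
t=6: ○○○○○○○○
○○○○○○○○
○○○○○○○○
○○○●●○○○
○○○●○●○○
○○○○○v○○
○○○○○○○○
○○○○○○○○
○○○○○○○○

south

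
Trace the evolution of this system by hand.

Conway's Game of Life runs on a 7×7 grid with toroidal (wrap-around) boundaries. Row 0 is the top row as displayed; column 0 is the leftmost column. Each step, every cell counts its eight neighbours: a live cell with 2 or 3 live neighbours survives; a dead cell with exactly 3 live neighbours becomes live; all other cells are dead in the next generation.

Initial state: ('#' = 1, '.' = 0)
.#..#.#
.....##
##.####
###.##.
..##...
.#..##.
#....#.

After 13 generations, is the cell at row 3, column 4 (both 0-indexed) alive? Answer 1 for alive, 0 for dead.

0

k=0  .#..#.#
.....##
##.####
###.##.
..##...
.#..##.
#....#.
k=1  ....#..
.###...
...#...
.......
#.....#
.######
##.....
k=2  #..#...
..###..
...#...
.......
#####.#
..####.
##....#
k=3  #..##.#
..#.#..
..###..
##..#..
##....#
.......
##...##
k=4  ..###..
.##....
..#.##.
....###
.#....#
.....#.
.#..##.
k=5  ....##.
.#...#.
.##.#.#
#..##.#
#...#.#
#...###
..#..#.
k=6  ....###
####..#
.##.#.#
..#.#..
.#.....
##.##..
...#...
k=7  .#..###
.......
....#.#
#.#..#.
##..#..
##.##..
#.##..#
k=8  .######
#...#.#
.....##
#..###.
....##.
....##.
.......
k=9  .####.#
.##....
...#...
...#...
.......
....##.
..#...#
k=10  .....#.
##..#..
...#...
.......
....#..
.....#.
###...#
k=11  ..#..#.
....#..
.......
.......
.......
##...##
##...##
k=12  ##..##.
.......
.......
.......
#.....#
.#...#.
..#.#..
k=13  .#.###.
.......
.......
.......
#.....#
##...##
#.###.#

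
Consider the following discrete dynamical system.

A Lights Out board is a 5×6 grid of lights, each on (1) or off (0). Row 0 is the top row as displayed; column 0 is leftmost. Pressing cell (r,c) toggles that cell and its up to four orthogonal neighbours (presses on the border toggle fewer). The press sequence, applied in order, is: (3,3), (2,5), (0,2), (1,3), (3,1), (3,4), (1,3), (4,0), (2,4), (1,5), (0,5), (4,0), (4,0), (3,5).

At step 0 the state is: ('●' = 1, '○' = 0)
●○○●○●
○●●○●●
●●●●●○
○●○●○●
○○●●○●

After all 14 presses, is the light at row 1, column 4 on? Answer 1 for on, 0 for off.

1

t=0: ●○○●○●
○●●○●●
●●●●●○
○●○●○●
○○●●○●
t=1: ●○○●○●
○●●○●●
●●●○●○
○●●○●●
○○●○○●
t=2: ●○○●○●
○●●○●○
●●●○○●
○●●○●○
○○●○○●
t=3: ●●●○○●
○●○○●○
●●●○○●
○●●○●○
○○●○○●
t=4: ●●●●○●
○●●●○○
●●●●○●
○●●○●○
○○●○○●
t=5: ●●●●○●
○●●●○○
●○●●○●
●○○○●○
○●●○○●
t=6: ●●●●○●
○●●●○○
●○●●●●
●○○●○●
○●●○●●
t=7: ●●●○○●
○●○○●○
●○●○●●
●○○●○●
○●●○●●
t=8: ●●●○○●
○●○○●○
●○●○●●
○○○●○●
●○●○●●
t=9: ●●●○○●
○●○○○○
●○●●○○
○○○●●●
●○●○●●
t=10: ●●●○○○
○●○○●●
●○●●○●
○○○●●●
●○●○●●
t=11: ●●●○●●
○●○○●○
●○●●○●
○○○●●●
●○●○●●
t=12: ●●●○●●
○●○○●○
●○●●○●
●○○●●●
○●●○●●
t=13: ●●●○●●
○●○○●○
●○●●○●
○○○●●●
●○●○●●
t=14: ●●●○●●
○●○○●○
●○●●○○
○○○●○○
●○●○●○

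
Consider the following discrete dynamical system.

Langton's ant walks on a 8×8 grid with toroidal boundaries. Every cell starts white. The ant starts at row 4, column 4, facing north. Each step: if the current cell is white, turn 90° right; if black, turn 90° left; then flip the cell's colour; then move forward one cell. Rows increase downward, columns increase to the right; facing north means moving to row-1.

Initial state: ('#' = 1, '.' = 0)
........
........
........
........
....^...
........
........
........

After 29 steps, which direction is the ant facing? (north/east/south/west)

east

gen 0: ........
........
........
........
....^...
........
........
........
gen 1: ........
........
........
........
....#>..
........
........
........
gen 2: ........
........
........
........
....##..
.....v..
........
........
gen 3: ........
........
........
........
....##..
....<#..
........
........
gen 4: ........
........
........
........
....^#..
....##..
........
........
gen 5: ........
........
........
........
...<.#..
....##..
........
........
gen 6: ........
........
........
...^....
...#.#..
....##..
........
........
gen 7: ........
........
........
...#>...
...#.#..
....##..
........
........
gen 8: ........
........
........
...##...
...#v#..
....##..
........
........
gen 9: ........
........
........
...##...
...<##..
....##..
........
........
gen 10: ........
........
........
...##...
....##..
...v##..
........
........
gen 11: ........
........
........
...##...
....##..
..<###..
........
........
gen 12: ........
........
........
...##...
..^.##..
..####..
........
........
gen 13: ........
........
........
...##...
..#>##..
..####..
........
........
gen 14: ........
........
........
...##...
..####..
..#v##..
........
........
gen 15: ........
........
........
...##...
..####..
..#.>#..
........
........
gen 16: ........
........
........
...##...
..##^#..
..#..#..
........
........
gen 17: ........
........
........
...##...
..#<.#..
..#..#..
........
........
gen 18: ........
........
........
...##...
..#..#..
..#v.#..
........
........
gen 19: ........
........
........
...##...
..#..#..
..<#.#..
........
........
gen 20: ........
........
........
...##...
..#..#..
...#.#..
..v.....
........
gen 21: ........
........
........
...##...
..#..#..
...#.#..
.<#.....
........
gen 22: ........
........
........
...##...
..#..#..
.^.#.#..
.##.....
........
gen 23: ........
........
........
...##...
..#..#..
.#>#.#..
.##.....
........
gen 24: ........
........
........
...##...
..#..#..
.###.#..
.#v.....
........
gen 25: ........
........
........
...##...
..#..#..
.###.#..
.#.>....
........
gen 26: ........
........
........
...##...
..#..#..
.###.#..
.#.#....
...v....
gen 27: ........
........
........
...##...
..#..#..
.###.#..
.#.#....
..<#....
gen 28: ........
........
........
...##...
..#..#..
.###.#..
.#^#....
..##....
gen 29: ........
........
........
...##...
..#..#..
.###.#..
.##>....
..##....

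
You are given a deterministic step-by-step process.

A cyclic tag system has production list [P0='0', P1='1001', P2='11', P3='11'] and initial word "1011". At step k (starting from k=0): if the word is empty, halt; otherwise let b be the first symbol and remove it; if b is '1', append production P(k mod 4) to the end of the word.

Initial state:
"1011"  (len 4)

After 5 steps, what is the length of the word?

k=0  "1011"  (len 4)
k=1  "0110"  (len 4)
k=2  "110"  (len 3)
k=3  "1011"  (len 4)
k=4  "01111"  (len 5)
k=5  "1111"  (len 4)

4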